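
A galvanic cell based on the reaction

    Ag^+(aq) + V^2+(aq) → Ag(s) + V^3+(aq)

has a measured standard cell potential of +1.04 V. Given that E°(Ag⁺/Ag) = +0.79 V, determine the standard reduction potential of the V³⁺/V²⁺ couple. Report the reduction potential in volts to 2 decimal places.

In the reaction as written the Ag⁺/Ag couple is reduced (cathode) and V³⁺/V²⁺ is oxidized (anode), so E°cell = E°(Ag⁺/Ag) − E°(V³⁺/V²⁺).
E°(V³⁺/V²⁺) = E°(cathode) − E°cell = +0.79 − (+1.04) = −0.25 V.

−0.25 V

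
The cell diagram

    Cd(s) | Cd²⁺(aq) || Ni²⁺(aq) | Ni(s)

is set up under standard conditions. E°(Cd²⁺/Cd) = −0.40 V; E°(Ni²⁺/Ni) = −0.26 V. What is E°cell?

By convention the left-hand electrode in cell notation is the anode (oxidation) and the right-hand electrode is the cathode (reduction).
E°cell = E°(right) − E°(left) = −0.26 − (−0.40) = +0.14 V.

+0.14 V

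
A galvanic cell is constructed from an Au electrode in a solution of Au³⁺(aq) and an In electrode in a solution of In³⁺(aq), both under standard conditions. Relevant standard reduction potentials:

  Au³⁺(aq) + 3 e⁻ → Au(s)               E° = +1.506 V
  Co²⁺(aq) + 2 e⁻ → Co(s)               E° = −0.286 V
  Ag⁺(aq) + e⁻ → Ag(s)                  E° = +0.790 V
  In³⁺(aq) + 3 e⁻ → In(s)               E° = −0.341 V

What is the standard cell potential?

The Au³⁺/Au couple has the higher E°, so Au ion is reduced (cathode) and In is oxidized (anode).
E°cell = E°(cathode) − E°(anode) = +1.506 − (−0.341) = +1.847 V.

+1.847 V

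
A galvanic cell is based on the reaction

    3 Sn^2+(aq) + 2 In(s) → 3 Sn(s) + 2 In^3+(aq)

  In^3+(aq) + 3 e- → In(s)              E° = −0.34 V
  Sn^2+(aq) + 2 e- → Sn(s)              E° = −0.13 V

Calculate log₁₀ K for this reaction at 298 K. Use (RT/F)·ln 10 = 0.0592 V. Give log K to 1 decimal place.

The Sn²⁺/Sn couple is reduced (cathode); E°cell = −0.13 − (−0.34) = +0.21 V with n = 6.
At equilibrium E = 0, so log K = nE°cell / 0.0592 = (6)(+0.21) / 0.0592 = 21.3.

log K = 21.3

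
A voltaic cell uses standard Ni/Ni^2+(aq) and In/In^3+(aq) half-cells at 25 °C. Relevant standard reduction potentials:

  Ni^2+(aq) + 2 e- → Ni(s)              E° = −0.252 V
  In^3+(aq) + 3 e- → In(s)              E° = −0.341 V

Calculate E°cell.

The Ni²⁺/Ni couple has the higher E°, so Ni ion is reduced (cathode) and In is oxidized (anode).
E°cell = E°(cathode) − E°(anode) = −0.252 − (−0.341) = +0.089 V.

+0.089 V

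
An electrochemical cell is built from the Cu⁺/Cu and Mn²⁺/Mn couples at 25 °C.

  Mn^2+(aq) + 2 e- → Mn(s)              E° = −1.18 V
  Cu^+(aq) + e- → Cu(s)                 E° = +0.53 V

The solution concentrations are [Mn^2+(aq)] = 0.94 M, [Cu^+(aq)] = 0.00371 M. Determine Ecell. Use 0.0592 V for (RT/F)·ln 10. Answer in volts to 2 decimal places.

+1.57 V

Since E°(Cu⁺/Cu) > E°(Mn²⁺/Mn), Cu⁺/Cu serves as the cathode.
E°cell = +0.53 − (−1.18) = +1.71 V, with n = 2 electrons transferred.
For the overall reaction 2 Cu^+(aq) + Mn(s) → 2 Cu(s) + Mn^2+(aq), Q = [Mn^2+(aq)] / [Cu^+(aq)]^2 = 6.83×10^4, giving log Q = 4.834.
Applying E = E° − (RT ln10/nF)·log Q gives +1.71 − (0.0592/2)(4.834) = +1.57 V.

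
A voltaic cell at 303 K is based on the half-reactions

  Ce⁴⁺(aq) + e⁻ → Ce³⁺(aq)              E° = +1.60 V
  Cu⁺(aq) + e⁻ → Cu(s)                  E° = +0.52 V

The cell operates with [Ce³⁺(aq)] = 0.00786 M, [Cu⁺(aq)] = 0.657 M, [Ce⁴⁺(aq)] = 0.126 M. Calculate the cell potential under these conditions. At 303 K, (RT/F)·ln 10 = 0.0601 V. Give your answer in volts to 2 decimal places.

Since E°(Ce⁴⁺/Ce³⁺) > E°(Cu⁺/Cu), Ce⁴⁺/Ce³⁺ serves as the cathode.
E°cell = +1.60 − (+0.52) = +1.08 V, with n = 1 electron transferred.
For the overall reaction Ce⁴⁺(aq) + Cu(s) → Ce³⁺(aq) + Cu⁺(aq), Q = ([Ce³⁺(aq)]·[Cu⁺(aq)]) / [Ce⁴⁺(aq)] = 0.041, giving log Q = −1.387.
E = E° − (0.0601/n)·log Q = +1.08 − (0.0601/1)(−1.387) = +1.16 V.

+1.16 V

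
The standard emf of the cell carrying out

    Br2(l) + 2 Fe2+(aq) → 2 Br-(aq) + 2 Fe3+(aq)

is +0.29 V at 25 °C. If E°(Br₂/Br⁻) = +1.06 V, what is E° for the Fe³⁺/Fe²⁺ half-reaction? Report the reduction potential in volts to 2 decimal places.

In the reaction as written the Br₂/Br⁻ couple is reduced (cathode) and Fe³⁺/Fe²⁺ is oxidized (anode), so E°cell = E°(Br₂/Br⁻) − E°(Fe³⁺/Fe²⁺).
E°(Fe³⁺/Fe²⁺) = E°(cathode) − E°cell = +1.06 − (+0.29) = +0.77 V.

+0.77 V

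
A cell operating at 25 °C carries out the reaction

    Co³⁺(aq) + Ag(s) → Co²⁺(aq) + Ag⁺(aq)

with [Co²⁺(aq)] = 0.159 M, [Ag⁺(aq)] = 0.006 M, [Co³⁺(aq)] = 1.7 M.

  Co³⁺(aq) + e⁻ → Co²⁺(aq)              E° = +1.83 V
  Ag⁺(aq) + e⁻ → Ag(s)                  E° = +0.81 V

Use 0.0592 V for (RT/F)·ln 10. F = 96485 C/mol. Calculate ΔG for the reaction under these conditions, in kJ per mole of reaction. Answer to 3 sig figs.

The standard cell potential is +1.83 − (+0.81) = +1.02 V, with n = 1 electron in the balanced equation.
Q = ([Co²⁺(aq)]·[Ag⁺(aq)]) / [Co³⁺(aq)] = 0.000561, so log Q = −3.251 and E = +1.02 − (0.0592/1)(−3.251) = +1.2125 V.
ΔG = −nFE = −(1)(96485)(+1.2125) J/mol = −117 kJ/mol.

−117 kJ/mol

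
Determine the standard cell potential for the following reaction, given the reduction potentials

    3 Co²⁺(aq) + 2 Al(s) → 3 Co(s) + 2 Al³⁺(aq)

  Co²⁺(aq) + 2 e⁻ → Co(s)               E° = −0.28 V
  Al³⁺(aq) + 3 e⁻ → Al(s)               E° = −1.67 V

In the reaction as written, Co²⁺(aq) is reduced (cathode) and Al³⁺(aq) is produced by oxidation at the anode.
E°cell = E°(cathode) − E°(anode) = −0.28 − (−1.67) = +1.39 V.

+1.39 V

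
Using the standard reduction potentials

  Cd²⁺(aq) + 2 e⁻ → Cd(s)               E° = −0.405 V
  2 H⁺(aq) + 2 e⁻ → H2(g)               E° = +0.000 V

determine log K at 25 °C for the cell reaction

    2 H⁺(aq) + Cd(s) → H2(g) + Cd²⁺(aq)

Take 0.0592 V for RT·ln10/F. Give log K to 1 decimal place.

The 2H⁺/H₂ couple is reduced (cathode); E°cell = +0.000 − (−0.405) = +0.405 V with n = 2.
At equilibrium E = 0, so log K = nE°cell / 0.0592 = (2)(+0.405) / 0.0592 = 13.7.

log K = 13.7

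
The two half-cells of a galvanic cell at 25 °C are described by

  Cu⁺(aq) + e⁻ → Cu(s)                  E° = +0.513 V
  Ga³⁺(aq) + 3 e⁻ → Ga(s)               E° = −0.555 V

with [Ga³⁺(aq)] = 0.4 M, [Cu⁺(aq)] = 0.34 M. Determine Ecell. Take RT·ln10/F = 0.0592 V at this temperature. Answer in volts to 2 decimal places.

+1.05 V

The Cu⁺/Cu couple has the more positive E°, so it is the cathode; Ga³⁺/Ga is the anode.
The standard potential is +0.513 − (−0.555) = +1.068 V and the balanced reaction transfers n = 3 electrons.
For the overall reaction 3 Cu⁺(aq) + Ga(s) → 3 Cu(s) + Ga³⁺(aq), Q = [Ga³⁺(aq)] / [Cu⁺(aq)]^3 = 10.2, giving log Q = 1.008.
By the Nernst equation, E = +1.068 − (0.0592/3)·(1.008) = +1.05 V.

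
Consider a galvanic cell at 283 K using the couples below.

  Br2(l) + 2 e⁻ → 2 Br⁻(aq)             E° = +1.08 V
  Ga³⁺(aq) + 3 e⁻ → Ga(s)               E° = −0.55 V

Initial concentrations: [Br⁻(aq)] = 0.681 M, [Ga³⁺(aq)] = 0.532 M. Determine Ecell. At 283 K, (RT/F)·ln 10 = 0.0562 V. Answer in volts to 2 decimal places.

+1.64 V

Since E°(Br₂/Br⁻) > E°(Ga³⁺/Ga), Br₂/Br⁻ serves as the cathode.
E°cell = +1.08 − (−0.55) = +1.63 V, with n = 6 electrons transferred.
For the overall reaction 3 Br2(l) + 2 Ga(s) → 6 Br⁻(aq) + 2 Ga³⁺(aq), Q = [Br⁻(aq)]^6·[Ga³⁺(aq)]^2 = 0.0282, giving log Q = −1.549.
E = E° − (0.0562/n)·log Q = +1.63 − (0.0562/6)(−1.549) = +1.64 V.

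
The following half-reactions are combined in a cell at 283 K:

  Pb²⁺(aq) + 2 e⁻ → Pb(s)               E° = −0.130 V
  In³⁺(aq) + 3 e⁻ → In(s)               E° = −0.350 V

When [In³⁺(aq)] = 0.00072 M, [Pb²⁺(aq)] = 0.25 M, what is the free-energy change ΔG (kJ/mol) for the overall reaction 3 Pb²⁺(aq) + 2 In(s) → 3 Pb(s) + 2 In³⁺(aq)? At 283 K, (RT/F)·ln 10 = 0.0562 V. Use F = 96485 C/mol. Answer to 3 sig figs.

The standard cell potential is −0.130 − (−0.350) = +0.220 V, with n = 6 electrons in the balanced equation.
Here Q = [In³⁺(aq)]^2 / [Pb²⁺(aq)]^3 = 3.32×10^−5 (log Q = −4.479), giving E = +0.220 − (0.0562/6)·(−4.479) = +0.2620 V.
Finally ΔG = −nFE = −(6)(96485 C/mol)(+0.2620 V) = −152 kJ/mol.

−152 kJ/mol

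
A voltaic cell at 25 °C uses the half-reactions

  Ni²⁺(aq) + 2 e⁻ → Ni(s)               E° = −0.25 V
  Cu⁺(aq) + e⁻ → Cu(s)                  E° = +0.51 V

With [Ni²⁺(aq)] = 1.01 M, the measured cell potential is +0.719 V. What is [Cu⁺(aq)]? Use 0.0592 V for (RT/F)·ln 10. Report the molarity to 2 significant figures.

0.20 M

Cu⁺/Cu is the cathode (higher E°); E°cell = +0.51 − (−0.25) = +0.76 V with n = 2.
Since E = E° − (0.0592/n)·log Q, log Q = n(E° − E)/0.0592 = 1.385.
For 2 Cu⁺(aq) + Ni(s) → 2 Cu(s) + Ni²⁺(aq), the reaction quotient is Q = [Ni²⁺(aq)] / [Cu⁺(aq)]^2.
Substituting the known concentrations and solving, log [Cu⁺(aq)] = −0.690 and [Cu⁺(aq)] = 0.20 M.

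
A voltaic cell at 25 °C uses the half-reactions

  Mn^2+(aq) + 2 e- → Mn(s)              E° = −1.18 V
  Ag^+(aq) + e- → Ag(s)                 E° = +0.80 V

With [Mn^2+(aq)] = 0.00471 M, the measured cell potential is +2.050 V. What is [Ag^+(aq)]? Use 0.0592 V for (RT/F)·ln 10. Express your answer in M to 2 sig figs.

The Ag⁺/Ag couple has the larger reduction potential, so it is the cathode: E°cell = +0.80 − (−1.18) = +1.98 V and n = 2.
Since E = E° − (0.0592/n)·log Q, log Q = n(E° − E)/0.0592 = −2.365.
The balanced reaction is 2 Ag^+(aq) + Mn(s) → 2 Ag(s) + Mn^2+(aq), so Q = [Mn^2+(aq)] / [Ag^+(aq)]^2.
Substituting the known concentrations and solving, log [Ag^+(aq)] = 0.019 and [Ag^+(aq)] = 1.0 M.

1.0 M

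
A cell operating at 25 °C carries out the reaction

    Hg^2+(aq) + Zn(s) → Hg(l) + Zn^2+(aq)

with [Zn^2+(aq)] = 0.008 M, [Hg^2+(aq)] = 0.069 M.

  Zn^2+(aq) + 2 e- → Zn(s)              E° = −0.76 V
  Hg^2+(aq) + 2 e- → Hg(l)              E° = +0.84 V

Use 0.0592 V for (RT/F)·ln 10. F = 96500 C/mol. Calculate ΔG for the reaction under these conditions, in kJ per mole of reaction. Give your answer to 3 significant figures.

E°cell = +0.84 − (−0.76) = +1.60 V; the balanced reaction transfers n = 2 electrons.
Here Q = [Zn^2+(aq)] / [Hg^2+(aq)] = 0.116 (log Q = −0.936), giving E = +1.60 − (0.0592/2)·(−0.936) = +1.6277 V.
ΔG = −nFE = −(2)(96500)(+1.6277) J/mol = −314 kJ/mol.

−314 kJ/mol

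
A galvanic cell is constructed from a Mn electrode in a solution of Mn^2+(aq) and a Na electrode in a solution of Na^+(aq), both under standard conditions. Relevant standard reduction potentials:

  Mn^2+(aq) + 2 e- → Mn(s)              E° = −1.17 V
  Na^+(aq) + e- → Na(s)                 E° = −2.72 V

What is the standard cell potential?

The Mn²⁺/Mn couple has the higher E°, so Mn ion is reduced (cathode) and Na is oxidized (anode).
E°cell = E°(cathode) − E°(anode) = −1.17 − (−2.72) = +1.55 V.

+1.55 V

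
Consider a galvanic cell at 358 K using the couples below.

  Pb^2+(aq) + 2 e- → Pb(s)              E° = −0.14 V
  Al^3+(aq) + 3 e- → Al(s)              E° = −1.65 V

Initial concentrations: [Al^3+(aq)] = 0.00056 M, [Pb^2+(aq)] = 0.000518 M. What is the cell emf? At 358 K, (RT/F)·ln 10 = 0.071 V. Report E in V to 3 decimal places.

The Pb²⁺/Pb couple has the more positive E°, so it is the cathode; Al³⁺/Al is the anode.
E°cell = −0.14 − (−1.65) = +1.51 V, with n = 6 electrons transferred.
For the overall reaction 3 Pb^2+(aq) + 2 Al(s) → 3 Pb(s) + 2 Al^3+(aq), Q = [Al^3+(aq)]^2 / [Pb^2+(aq)]^3 = 2.26×10^3, giving log Q = 3.353.
E = E° − (0.071/n)·log Q = +1.51 − (0.071/6)(3.353) = +1.470 V.

+1.470 V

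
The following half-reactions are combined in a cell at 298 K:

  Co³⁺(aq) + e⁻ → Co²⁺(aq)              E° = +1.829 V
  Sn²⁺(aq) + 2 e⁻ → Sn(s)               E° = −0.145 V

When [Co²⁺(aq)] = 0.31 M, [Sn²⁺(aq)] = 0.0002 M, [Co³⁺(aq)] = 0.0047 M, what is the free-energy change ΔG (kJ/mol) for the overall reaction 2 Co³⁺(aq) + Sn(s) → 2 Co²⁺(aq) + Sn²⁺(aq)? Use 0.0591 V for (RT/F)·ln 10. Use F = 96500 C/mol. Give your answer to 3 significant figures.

−381 kJ/mol

With Co³⁺/Co²⁺ reduced at the cathode, E°cell = +1.829 − (−0.145) = +1.974 V and n = 2.
Here Q = ([Co²⁺(aq)]^2·[Sn²⁺(aq)]) / [Co³⁺(aq)]^2 = 0.87 (log Q = −0.060), giving E = +1.974 − (0.0591/2)·(−0.060) = +1.9758 V.
Finally ΔG = −nFE = −(2)(96500 C/mol)(+1.9758 V) = −381 kJ/mol.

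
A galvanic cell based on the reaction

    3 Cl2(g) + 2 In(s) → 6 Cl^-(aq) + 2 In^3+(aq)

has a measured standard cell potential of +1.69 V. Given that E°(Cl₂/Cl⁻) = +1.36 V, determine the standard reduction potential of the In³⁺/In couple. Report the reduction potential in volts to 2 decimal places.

−0.33 V

In the reaction as written the Cl₂/Cl⁻ couple is reduced (cathode) and In³⁺/In is oxidized (anode), so E°cell = E°(Cl₂/Cl⁻) − E°(In³⁺/In).
E°(In³⁺/In) = E°(cathode) − E°cell = +1.36 − (+1.69) = −0.33 V.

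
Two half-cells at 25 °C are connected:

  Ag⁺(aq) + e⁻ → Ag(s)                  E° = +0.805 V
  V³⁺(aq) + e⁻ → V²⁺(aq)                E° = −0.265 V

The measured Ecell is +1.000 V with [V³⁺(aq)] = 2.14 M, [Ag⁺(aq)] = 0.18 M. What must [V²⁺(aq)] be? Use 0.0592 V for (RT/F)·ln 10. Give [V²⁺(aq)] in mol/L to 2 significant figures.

With Ag⁺/Ag at the cathode and V³⁺/V²⁺ at the anode, E°cell = +0.805 − (−0.265) = +1.070 V (n = 1).
From the Nernst equation, log Q = n(E° − E)/0.0592 = 1·(+1.070 − (+1.000))/0.0592 = 1.182.
The balanced reaction is Ag⁺(aq) + V²⁺(aq) → Ag(s) + V³⁺(aq), so Q = [V³⁺(aq)] / ([Ag⁺(aq)]·[V²⁺(aq)]).
Substituting the known concentrations and solving, log [V²⁺(aq)] = −0.107 and [V²⁺(aq)] = 0.78 M.

0.78 M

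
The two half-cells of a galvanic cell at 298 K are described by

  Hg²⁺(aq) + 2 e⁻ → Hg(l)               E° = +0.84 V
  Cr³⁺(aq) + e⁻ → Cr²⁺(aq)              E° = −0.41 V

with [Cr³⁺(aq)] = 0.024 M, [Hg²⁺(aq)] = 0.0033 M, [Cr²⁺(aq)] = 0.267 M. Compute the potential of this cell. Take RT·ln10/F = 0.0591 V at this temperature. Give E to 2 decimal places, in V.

+1.24 V

Since E°(Hg²⁺/Hg) > E°(Cr³⁺/Cr²⁺), Hg²⁺/Hg serves as the cathode.
E°cell = E°cat − E°an = +0.84 − (−0.41) = +1.25 V; n = 2.
The balanced reaction is Hg²⁺(aq) + 2 Cr²⁺(aq) → Hg(l) + 2 Cr³⁺(aq), so Q = [Cr³⁺(aq)]^2 / ([Hg²⁺(aq)]·[Cr²⁺(aq)]^2) = 2.45 and log Q = 0.389.
By the Nernst equation, E = +1.25 − (0.0591/2)·(0.389) = +1.24 V.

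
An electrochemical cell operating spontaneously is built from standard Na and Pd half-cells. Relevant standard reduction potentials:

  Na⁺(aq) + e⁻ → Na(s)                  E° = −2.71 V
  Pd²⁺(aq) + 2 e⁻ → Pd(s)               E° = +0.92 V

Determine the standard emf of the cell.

Of the two couples in this cell, the one with the more positive reduction potential is reduced at the cathode: here that is Pd²⁺/Pd (+0.92 V); Na⁺/Na (−2.71 V) is the anode.
E°cell = E°(cathode) − E°(anode) = +0.92 − (−2.71) = +3.63 V.

+3.63 V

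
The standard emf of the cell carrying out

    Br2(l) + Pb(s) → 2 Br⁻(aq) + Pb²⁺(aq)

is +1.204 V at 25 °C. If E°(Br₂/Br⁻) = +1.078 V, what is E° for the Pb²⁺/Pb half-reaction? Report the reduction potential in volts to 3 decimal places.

In the reaction as written the Br₂/Br⁻ couple is reduced (cathode) and Pb²⁺/Pb is oxidized (anode), so E°cell = E°(Br₂/Br⁻) − E°(Pb²⁺/Pb).
E°(Pb²⁺/Pb) = E°(cathode) − E°cell = +1.078 − (+1.204) = −0.126 V.

−0.126 V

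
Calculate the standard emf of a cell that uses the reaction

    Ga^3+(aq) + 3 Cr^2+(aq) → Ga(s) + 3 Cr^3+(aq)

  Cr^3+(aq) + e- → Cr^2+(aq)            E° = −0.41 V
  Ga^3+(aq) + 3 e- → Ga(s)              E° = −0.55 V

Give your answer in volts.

In the reaction as written, Ga^3+(aq) is reduced (cathode) and Cr^3+(aq) is produced by oxidation at the anode.
E°cell = E°(cathode) − E°(anode) = −0.55 − (−0.41) = −0.14 V.

−0.14 V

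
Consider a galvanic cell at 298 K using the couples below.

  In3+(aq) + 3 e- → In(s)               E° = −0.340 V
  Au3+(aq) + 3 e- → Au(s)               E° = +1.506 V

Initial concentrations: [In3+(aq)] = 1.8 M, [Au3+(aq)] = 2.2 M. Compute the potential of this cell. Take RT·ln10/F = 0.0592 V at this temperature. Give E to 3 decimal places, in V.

+1.848 V

Au³⁺/Au is reduced (cathode, E° = +1.506 V) and In³⁺/In is oxidized (anode).
E°cell = E°cat − E°an = +1.506 − (−0.340) = +1.846 V; n = 3.
Balancing gives Au3+(aq) + In(s) → Au(s) + In3+(aq); hence Q = [In3+(aq)] / [Au3+(aq)] = 0.818 (log Q = −0.087).
E = E° − (0.0592/n)·log Q = +1.846 − (0.0592/3)(−0.087) = +1.848 V.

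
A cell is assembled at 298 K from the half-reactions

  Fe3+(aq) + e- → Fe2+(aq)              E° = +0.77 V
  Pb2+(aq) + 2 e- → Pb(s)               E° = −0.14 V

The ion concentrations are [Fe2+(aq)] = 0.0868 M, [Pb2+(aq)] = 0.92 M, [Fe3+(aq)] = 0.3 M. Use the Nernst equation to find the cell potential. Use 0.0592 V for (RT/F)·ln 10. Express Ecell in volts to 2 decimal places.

Fe³⁺/Fe²⁺ is reduced (cathode, E° = +0.77 V) and Pb²⁺/Pb is oxidized (anode).
The standard potential is +0.77 − (−0.14) = +0.91 V and the balanced reaction transfers n = 2 electrons.
Balancing gives 2 Fe3+(aq) + Pb(s) → 2 Fe2+(aq) + Pb2+(aq); hence Q = ([Fe2+(aq)]^2·[Pb2+(aq)]) / [Fe3+(aq)]^2 = 0.077 (log Q = −1.113).
By the Nernst equation, E = +0.91 − (0.0592/2)·(−1.113) = +0.94 V.

+0.94 V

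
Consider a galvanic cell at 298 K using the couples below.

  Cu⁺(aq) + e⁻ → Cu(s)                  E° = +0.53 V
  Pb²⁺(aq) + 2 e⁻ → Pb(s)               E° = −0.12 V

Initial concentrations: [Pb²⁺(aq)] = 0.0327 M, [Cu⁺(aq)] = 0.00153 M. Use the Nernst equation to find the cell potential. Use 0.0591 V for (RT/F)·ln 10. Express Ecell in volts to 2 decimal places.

+0.53 V

Cu⁺/Cu is reduced (cathode, E° = +0.53 V) and Pb²⁺/Pb is oxidized (anode).
E°cell = +0.53 − (−0.12) = +0.65 V, with n = 2 electrons transferred.
Balancing gives 2 Cu⁺(aq) + Pb(s) → 2 Cu(s) + Pb²⁺(aq); hence Q = [Pb²⁺(aq)] / [Cu⁺(aq)]^2 = 1.4×10^4 (log Q = 4.145).
E = E° − (0.0591/n)·log Q = +0.65 − (0.0591/2)(4.145) = +0.53 V.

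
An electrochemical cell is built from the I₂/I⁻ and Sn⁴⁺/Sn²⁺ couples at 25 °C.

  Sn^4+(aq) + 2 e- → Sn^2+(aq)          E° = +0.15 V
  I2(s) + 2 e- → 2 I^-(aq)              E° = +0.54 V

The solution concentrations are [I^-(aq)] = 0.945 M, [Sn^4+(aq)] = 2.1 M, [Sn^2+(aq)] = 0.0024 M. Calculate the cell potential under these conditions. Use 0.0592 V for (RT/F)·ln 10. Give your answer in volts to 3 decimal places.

Since E°(I₂/I⁻) > E°(Sn⁴⁺/Sn²⁺), I₂/I⁻ serves as the cathode.
The standard potential is +0.54 − (+0.15) = +0.39 V and the balanced reaction transfers n = 2 electrons.
Balancing gives I2(s) + Sn^2+(aq) → 2 I^-(aq) + Sn^4+(aq); hence Q = ([I^-(aq)]^2·[Sn^4+(aq)]) / [Sn^2+(aq)] = 781 (log Q = 2.893).
By the Nernst equation, E = +0.39 − (0.0592/2)·(2.893) = +0.304 V.

+0.304 V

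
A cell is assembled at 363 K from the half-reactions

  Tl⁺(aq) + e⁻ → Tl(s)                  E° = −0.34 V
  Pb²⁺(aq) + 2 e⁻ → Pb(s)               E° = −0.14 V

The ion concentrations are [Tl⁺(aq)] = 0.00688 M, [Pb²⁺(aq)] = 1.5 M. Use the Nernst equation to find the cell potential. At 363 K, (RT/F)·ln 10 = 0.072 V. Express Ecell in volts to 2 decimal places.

Pb²⁺/Pb is reduced (cathode, E° = −0.14 V) and Tl⁺/Tl is oxidized (anode).
E°cell = E°cat − E°an = −0.14 − (−0.34) = +0.20 V; n = 2.
For the overall reaction Pb²⁺(aq) + 2 Tl(s) → Pb(s) + 2 Tl⁺(aq), Q = [Tl⁺(aq)]^2 / [Pb²⁺(aq)] = 3.16×10^−5, giving log Q = −4.501.
Applying E = E° − (RT ln10/nF)·log Q gives +0.20 − (0.072/2)(−4.501) = +0.36 V.

+0.36 V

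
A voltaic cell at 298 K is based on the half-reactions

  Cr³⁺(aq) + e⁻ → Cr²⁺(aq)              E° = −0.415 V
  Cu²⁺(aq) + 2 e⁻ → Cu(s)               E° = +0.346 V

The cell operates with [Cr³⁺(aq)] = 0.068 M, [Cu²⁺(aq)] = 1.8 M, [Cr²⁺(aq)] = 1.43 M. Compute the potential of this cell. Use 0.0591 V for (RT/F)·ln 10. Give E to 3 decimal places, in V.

+0.847 V

The Cu²⁺/Cu couple has the more positive E°, so it is the cathode; Cr³⁺/Cr²⁺ is the anode.
E°cell = E°cat − E°an = +0.346 − (−0.415) = +0.761 V; n = 2.
Balancing gives Cu²⁺(aq) + 2 Cr²⁺(aq) → Cu(s) + 2 Cr³⁺(aq); hence Q = [Cr³⁺(aq)]^2 / ([Cu²⁺(aq)]·[Cr²⁺(aq)]^2) = 0.00126 (log Q = −2.901).
E = E° − (0.0591/n)·log Q = +0.761 − (0.0591/2)(−2.901) = +0.847 V.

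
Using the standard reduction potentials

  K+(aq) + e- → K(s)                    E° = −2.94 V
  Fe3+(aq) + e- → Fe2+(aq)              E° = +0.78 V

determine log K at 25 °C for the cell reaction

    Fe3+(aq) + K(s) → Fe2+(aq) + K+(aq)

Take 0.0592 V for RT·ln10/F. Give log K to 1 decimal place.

log K = 62.8

The Fe³⁺/Fe²⁺ couple is reduced (cathode); E°cell = +0.78 − (−2.94) = +3.72 V with n = 1.
At equilibrium E = 0, so log K = nE°cell / 0.0592 = (1)(+3.72) / 0.0592 = 62.8.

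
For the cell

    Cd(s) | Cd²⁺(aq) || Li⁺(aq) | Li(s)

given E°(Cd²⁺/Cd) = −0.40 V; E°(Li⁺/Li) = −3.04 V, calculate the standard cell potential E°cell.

By convention the left-hand electrode in cell notation is the anode (oxidation) and the right-hand electrode is the cathode (reduction).
E°cell = E°(right) − E°(left) = −3.04 − (−0.40) = −2.64 V.
The negative sign shows that, as written, the cell would require an external voltage to drive the reaction.

−2.64 V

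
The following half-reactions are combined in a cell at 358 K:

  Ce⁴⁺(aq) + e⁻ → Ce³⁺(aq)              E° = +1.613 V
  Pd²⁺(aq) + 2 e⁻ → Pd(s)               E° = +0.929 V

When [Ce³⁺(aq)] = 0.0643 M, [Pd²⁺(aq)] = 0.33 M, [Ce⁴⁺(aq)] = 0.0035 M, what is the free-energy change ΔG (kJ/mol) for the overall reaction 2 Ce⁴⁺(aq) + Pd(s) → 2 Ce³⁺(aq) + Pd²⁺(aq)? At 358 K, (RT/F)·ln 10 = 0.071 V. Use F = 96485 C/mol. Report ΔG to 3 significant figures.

E°cell = +1.613 − (+0.929) = +0.684 V; the balanced reaction transfers n = 2 electrons.
Here Q = ([Ce³⁺(aq)]^2·[Pd²⁺(aq)]) / [Ce⁴⁺(aq)]^2 = 111 (log Q = 2.047), giving E = +0.684 − (0.071/2)·(2.047) = +0.6113 V.
Then ΔG = −nFE = −2 × 96485 × +0.6113 J/mol = −118 kJ/mol.

−118 kJ/mol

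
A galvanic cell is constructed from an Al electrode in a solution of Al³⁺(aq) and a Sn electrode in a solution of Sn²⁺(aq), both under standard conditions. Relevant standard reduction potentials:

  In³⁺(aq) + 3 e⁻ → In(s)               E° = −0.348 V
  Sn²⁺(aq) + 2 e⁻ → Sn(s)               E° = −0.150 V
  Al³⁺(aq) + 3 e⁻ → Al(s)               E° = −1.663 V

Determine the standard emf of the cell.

+1.513 V

Of the two couples in this cell, the one with the more positive reduction potential is reduced at the cathode: here that is Sn²⁺/Sn (−0.150 V); Al³⁺/Al (−1.663 V) is the anode.
E°cell = E°(cathode) − E°(anode) = −0.150 − (−1.663) = +1.513 V.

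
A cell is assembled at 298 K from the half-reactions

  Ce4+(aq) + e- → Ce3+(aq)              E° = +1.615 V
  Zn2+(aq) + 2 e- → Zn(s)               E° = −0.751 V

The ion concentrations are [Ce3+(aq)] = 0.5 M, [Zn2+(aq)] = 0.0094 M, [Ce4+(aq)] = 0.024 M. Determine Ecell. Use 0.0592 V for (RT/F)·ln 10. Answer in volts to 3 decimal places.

+2.348 V

Since E°(Ce⁴⁺/Ce³⁺) > E°(Zn²⁺/Zn), Ce⁴⁺/Ce³⁺ serves as the cathode.
The standard potential is +1.615 − (−0.751) = +2.366 V and the balanced reaction transfers n = 2 electrons.
Balancing gives 2 Ce4+(aq) + Zn(s) → 2 Ce3+(aq) + Zn2+(aq); hence Q = ([Ce3+(aq)]^2·[Zn2+(aq)]) / [Ce4+(aq)]^2 = 4.08 (log Q = 0.611).
By the Nernst equation, E = +2.366 − (0.0592/2)·(0.611) = +2.348 V.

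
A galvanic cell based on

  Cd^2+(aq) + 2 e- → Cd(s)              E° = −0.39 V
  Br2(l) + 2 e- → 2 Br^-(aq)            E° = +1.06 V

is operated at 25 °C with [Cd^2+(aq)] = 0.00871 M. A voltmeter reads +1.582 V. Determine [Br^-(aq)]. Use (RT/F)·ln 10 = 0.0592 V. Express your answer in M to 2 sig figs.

0.063 M

With Br₂/Br⁻ at the cathode and Cd²⁺/Cd at the anode, E°cell = +1.06 − (−0.39) = +1.45 V (n = 2).
From the Nernst equation, log Q = n(E° − E)/0.0592 = 2·(+1.45 − (+1.582))/0.0592 = −4.459.
For Br2(l) + Cd(s) → 2 Br^-(aq) + Cd^2+(aq), the reaction quotient is Q = [Br^-(aq)]^2·[Cd^2+(aq)].
Substituting the known concentrations and solving, log [Br^-(aq)] = −1.200 and [Br^-(aq)] = 0.063 M.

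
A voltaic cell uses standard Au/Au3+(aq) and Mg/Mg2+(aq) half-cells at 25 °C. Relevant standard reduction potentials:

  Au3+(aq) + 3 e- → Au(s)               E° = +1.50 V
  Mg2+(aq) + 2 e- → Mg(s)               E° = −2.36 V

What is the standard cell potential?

+3.86 V

Of the two couples in this cell, the one with the more positive reduction potential is reduced at the cathode: here that is Au³⁺/Au (+1.50 V); Mg²⁺/Mg (−2.36 V) is the anode.
E°cell = E°(cathode) − E°(anode) = +1.50 − (−2.36) = +3.86 V.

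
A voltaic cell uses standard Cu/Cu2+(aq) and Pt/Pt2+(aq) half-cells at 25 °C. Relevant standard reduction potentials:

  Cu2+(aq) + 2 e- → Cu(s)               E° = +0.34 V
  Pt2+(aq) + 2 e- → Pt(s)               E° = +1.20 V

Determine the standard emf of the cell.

Of the two couples in this cell, the one with the more positive reduction potential is reduced at the cathode: here that is Pt²⁺/Pt (+1.20 V); Cu²⁺/Cu (+0.34 V) is the anode.
E°cell = E°(cathode) − E°(anode) = +1.20 − (+0.34) = +0.86 V.

+0.86 V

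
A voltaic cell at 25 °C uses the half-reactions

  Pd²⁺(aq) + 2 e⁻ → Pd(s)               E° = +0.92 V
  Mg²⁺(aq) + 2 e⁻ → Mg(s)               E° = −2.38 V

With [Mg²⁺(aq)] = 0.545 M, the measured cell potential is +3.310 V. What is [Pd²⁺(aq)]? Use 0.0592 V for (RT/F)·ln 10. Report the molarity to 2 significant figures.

With Pd²⁺/Pd at the cathode and Mg²⁺/Mg at the anode, E°cell = +0.92 − (−2.38) = +3.30 V (n = 2).
Rearranging E = E° − (0.0592/n)·log Q gives log Q = 2(+3.30 − (+3.310))/0.0592 = −0.338.
Balancing electrons gives Pd²⁺(aq) + Mg(s) → Pd(s) + Mg²⁺(aq); thus Q = [Mg²⁺(aq)] / [Pd²⁺(aq)].
Substituting the known concentrations and solving, log [Pd²⁺(aq)] = 0.074 and [Pd²⁺(aq)] = 1.2 M.

1.2 M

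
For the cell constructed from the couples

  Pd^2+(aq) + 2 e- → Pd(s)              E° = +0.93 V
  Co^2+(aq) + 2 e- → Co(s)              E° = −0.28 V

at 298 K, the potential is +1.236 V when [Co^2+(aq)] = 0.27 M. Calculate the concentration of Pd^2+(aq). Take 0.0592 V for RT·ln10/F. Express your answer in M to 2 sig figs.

2.0 M

With Pd²⁺/Pd at the cathode and Co²⁺/Co at the anode, E°cell = +0.93 − (−0.28) = +1.21 V (n = 2).
Since E = E° − (0.0592/n)·log Q, log Q = n(E° − E)/0.0592 = −0.878.
For Pd^2+(aq) + Co(s) → Pd(s) + Co^2+(aq), the reaction quotient is Q = [Co^2+(aq)] / [Pd^2+(aq)].
Solving for the unknown gives log [Pd^2+(aq)] = 0.309, so [Pd^2+(aq)] ≈ 2.0 M.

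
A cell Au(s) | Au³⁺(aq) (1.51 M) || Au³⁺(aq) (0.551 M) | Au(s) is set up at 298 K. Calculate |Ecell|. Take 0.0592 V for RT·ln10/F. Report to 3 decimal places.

For a concentration cell E°cell = 0, since both electrodes use the same couple.
The compartment with the higher Au³⁺(aq) concentration (1.51 M) acts as the cathode; ions are reduced there and produced at the dilute (0.551 M) anode.
With n = 3, Ecell = −(0.0592/3)·log([dilute]/[conc]) = −(0.0592/3)·log(0.551/1.51) = +0.009 V.

0.009 V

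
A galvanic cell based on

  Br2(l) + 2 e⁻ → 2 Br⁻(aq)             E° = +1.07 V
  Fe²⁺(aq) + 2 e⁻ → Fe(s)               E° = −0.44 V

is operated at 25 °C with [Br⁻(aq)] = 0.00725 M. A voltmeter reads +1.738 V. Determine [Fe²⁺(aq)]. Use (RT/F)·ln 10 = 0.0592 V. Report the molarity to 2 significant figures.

The Br₂/Br⁻ couple has the larger reduction potential, so it is the cathode: E°cell = +1.07 − (−0.44) = +1.51 V and n = 2.
Since E = E° − (0.0592/n)·log Q, log Q = n(E° − E)/0.0592 = −7.703.
Balancing electrons gives Br2(l) + Fe(s) → 2 Br⁻(aq) + Fe²⁺(aq); thus Q = [Br⁻(aq)]^2·[Fe²⁺(aq)].
Isolating [Fe²⁺(aq)] in Q = 10^{−7.703} yields log [Fe²⁺(aq)] = −3.424, i.e. 0.00038 M.

0.00038 M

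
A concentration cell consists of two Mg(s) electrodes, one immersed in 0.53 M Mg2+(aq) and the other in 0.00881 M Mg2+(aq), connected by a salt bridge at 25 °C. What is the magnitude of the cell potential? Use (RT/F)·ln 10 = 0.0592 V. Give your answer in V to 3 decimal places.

0.053 V

For a concentration cell E°cell = 0, since both electrodes use the same couple.
The compartment with the higher Mg2+(aq) concentration (0.53 M) acts as the cathode; ions are reduced there and produced at the dilute (0.00881 M) anode.
With n = 2, Ecell = −(0.0592/2)·log([dilute]/[conc]) = −(0.0592/2)·log(0.00881/0.53) = +0.053 V.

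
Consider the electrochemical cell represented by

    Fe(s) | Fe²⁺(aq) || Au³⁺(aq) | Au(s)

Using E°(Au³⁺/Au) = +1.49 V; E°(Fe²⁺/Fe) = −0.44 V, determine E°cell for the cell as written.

By convention the left-hand electrode in cell notation is the anode (oxidation) and the right-hand electrode is the cathode (reduction).
E°cell = E°(right) − E°(left) = +1.49 − (−0.44) = +1.93 V.

+1.93 V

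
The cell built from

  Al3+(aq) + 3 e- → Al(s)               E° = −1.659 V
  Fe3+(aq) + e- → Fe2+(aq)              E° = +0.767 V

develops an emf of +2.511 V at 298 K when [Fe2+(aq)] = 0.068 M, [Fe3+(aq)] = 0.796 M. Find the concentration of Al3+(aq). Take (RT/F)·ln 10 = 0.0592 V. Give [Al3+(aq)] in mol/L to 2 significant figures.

0.079 M

With Fe³⁺/Fe²⁺ at the cathode and Al³⁺/Al at the anode, E°cell = +0.767 − (−1.659) = +2.426 V (n = 3).
Since E = E° − (0.0592/n)·log Q, log Q = n(E° − E)/0.0592 = −4.307.
Balancing electrons gives 3 Fe3+(aq) + Al(s) → 3 Fe2+(aq) + Al3+(aq); thus Q = ([Fe2+(aq)]^3·[Al3+(aq)]) / [Fe3+(aq)]^3.
Solving for the unknown gives log [Al3+(aq)] = −1.102, so [Al3+(aq)] ≈ 0.079 M.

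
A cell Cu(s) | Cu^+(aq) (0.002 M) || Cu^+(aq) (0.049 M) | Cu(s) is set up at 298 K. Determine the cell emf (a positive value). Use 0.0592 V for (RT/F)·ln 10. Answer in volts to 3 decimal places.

0.082 V

For a concentration cell E°cell = 0, since both electrodes use the same couple.
The compartment with the higher Cu^+(aq) concentration (0.049 M) acts as the cathode; ions are reduced there and produced at the dilute (0.002 M) anode.
With n = 1, Ecell = −(0.0592/1)·log([dilute]/[conc]) = −(0.0592/1)·log(0.002/0.049) = +0.082 V.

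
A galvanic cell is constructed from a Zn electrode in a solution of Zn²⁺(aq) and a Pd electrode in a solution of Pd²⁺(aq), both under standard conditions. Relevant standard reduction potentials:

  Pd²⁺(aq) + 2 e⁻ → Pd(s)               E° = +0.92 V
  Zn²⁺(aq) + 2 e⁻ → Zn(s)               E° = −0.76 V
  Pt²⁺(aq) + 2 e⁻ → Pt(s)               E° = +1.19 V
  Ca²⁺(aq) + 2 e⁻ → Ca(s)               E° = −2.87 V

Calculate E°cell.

Of the two couples in this cell, the one with the more positive reduction potential is reduced at the cathode: here that is Pd²⁺/Pd (+0.92 V); Zn²⁺/Zn (−0.76 V) is the anode.
E°cell = E°(cathode) − E°(anode) = +0.92 − (−0.76) = +1.68 V.

+1.68 V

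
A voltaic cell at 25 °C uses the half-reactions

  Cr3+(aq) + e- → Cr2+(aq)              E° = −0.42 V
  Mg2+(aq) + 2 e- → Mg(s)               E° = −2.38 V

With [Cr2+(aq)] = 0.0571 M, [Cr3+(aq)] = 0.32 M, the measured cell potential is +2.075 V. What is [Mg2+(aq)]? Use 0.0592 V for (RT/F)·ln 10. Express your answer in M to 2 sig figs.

0.0041 M

With Cr³⁺/Cr²⁺ at the cathode and Mg²⁺/Mg at the anode, E°cell = −0.42 − (−2.38) = +1.96 V (n = 2).
Rearranging E = E° − (0.0592/n)·log Q gives log Q = 2(+1.96 − (+2.075))/0.0592 = −3.885.
Balancing electrons gives 2 Cr3+(aq) + Mg(s) → 2 Cr2+(aq) + Mg2+(aq); thus Q = ([Cr2+(aq)]^2·[Mg2+(aq)]) / [Cr3+(aq)]^2.
Substituting the known concentrations and solving, log [Mg2+(aq)] = −2.388 and [Mg2+(aq)] = 0.0041 M.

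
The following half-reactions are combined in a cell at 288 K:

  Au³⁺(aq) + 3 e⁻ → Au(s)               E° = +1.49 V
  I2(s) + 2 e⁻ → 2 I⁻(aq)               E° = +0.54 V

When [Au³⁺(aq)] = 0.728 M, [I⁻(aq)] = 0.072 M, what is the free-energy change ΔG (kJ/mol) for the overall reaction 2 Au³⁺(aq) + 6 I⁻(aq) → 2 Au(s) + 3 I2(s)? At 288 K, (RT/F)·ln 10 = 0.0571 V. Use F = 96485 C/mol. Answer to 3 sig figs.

−511 kJ/mol

The standard cell potential is +1.49 − (+0.54) = +0.95 V, with n = 6 electrons in the balanced equation.
Q = 1 / ([Au³⁺(aq)]^2·[I⁻(aq)]^6) = 1.35×10^7, so log Q = 7.132 and E = +0.95 − (0.0571/6)(7.132) = +0.8821 V.
ΔG = −nFE = −(6)(96485)(+0.8821) J/mol = −511 kJ/mol.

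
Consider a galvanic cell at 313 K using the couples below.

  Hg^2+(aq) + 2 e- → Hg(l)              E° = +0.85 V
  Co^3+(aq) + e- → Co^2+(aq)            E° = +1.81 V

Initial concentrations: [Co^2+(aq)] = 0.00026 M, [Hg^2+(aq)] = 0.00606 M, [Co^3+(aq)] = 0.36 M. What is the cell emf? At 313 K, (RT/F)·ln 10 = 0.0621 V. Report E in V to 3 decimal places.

Since E°(Co³⁺/Co²⁺) > E°(Hg²⁺/Hg), Co³⁺/Co²⁺ serves as the cathode.
E°cell = +1.81 − (+0.85) = +0.96 V, with n = 2 electrons transferred.
For the overall reaction 2 Co^3+(aq) + Hg(l) → 2 Co^2+(aq) + Hg^2+(aq), Q = ([Co^2+(aq)]^2·[Hg^2+(aq)]) / [Co^3+(aq)]^2 = 3.16×10^−9, giving log Q = −8.500.
By the Nernst equation, E = +0.96 − (0.0621/2)·(−8.500) = +1.224 V.

+1.224 V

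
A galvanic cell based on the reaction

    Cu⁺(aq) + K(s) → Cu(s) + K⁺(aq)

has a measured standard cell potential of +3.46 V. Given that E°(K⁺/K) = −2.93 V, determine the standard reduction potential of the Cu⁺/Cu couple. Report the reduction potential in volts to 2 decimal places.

+0.53 V

In the reaction as written the Cu⁺/Cu couple is reduced (cathode) and K⁺/K is oxidized (anode), so E°cell = E°(Cu⁺/Cu) − E°(K⁺/K).
E°(Cu⁺/Cu) = E°cell + E°(anode) = +3.46 + (−2.93) = +0.53 V.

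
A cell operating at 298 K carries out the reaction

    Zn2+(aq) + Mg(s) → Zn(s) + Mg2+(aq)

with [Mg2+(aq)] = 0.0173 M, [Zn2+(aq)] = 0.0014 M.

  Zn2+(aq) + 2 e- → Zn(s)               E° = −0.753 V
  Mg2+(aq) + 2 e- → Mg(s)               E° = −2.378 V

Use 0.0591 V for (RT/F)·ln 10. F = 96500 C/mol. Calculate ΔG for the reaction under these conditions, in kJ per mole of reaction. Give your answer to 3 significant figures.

−307 kJ/mol

E°cell = −0.753 − (−2.378) = +1.625 V; the balanced reaction transfers n = 2 electrons.
The reaction quotient is [Mg2+(aq)] / [Zn2+(aq)] = 12.4; by Nernst, E = +1.625 − (0.0591/2)(1.092) = +1.5927 V.
Finally ΔG = −nFE = −(2)(96500 C/mol)(+1.5927 V) = −307 kJ/mol.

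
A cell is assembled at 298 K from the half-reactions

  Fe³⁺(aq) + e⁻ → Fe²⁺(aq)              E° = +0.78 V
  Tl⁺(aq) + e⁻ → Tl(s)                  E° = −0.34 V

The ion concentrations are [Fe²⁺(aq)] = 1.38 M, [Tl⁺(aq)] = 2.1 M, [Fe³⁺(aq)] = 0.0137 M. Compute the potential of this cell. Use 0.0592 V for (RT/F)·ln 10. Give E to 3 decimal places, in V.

+0.982 V

Fe³⁺/Fe²⁺ is reduced (cathode, E° = +0.78 V) and Tl⁺/Tl is oxidized (anode).
The standard potential is +0.78 − (−0.34) = +1.12 V and the balanced reaction transfers n = 1 electron.
Balancing gives Fe³⁺(aq) + Tl(s) → Fe²⁺(aq) + Tl⁺(aq); hence Q = ([Fe²⁺(aq)]·[Tl⁺(aq)]) / [Fe³⁺(aq)] = 212 (log Q = 2.325).
By the Nernst equation, E = +1.12 − (0.0592/1)·(2.325) = +0.982 V.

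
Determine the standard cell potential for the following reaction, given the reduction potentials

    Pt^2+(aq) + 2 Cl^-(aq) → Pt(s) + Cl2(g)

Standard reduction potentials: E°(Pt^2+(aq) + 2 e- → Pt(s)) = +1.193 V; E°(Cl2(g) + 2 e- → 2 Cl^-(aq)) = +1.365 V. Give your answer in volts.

−0.172 V

In the reaction as written, Pt^2+(aq) is reduced (cathode) and Cl2(g) is produced by oxidation at the anode.
E°cell = E°(cathode) − E°(anode) = +1.193 − (+1.365) = −0.172 V.
The negative E°cell means the reaction is non-spontaneous in the direction written.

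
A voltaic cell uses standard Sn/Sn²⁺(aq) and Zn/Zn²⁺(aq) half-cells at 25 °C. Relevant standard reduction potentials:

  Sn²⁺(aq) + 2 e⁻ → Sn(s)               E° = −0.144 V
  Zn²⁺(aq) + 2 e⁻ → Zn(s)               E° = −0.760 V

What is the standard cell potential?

Of the two couples in this cell, the one with the more positive reduction potential is reduced at the cathode: here that is Sn²⁺/Sn (−0.144 V); Zn²⁺/Zn (−0.760 V) is the anode.
E°cell = E°(cathode) − E°(anode) = −0.144 − (−0.760) = +0.616 V.

+0.616 V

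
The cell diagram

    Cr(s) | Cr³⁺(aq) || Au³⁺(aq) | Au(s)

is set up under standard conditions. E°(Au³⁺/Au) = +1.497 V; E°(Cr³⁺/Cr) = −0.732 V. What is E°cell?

+2.229 V

By convention the left-hand electrode in cell notation is the anode (oxidation) and the right-hand electrode is the cathode (reduction).
E°cell = E°(right) − E°(left) = +1.497 − (−0.732) = +2.229 V.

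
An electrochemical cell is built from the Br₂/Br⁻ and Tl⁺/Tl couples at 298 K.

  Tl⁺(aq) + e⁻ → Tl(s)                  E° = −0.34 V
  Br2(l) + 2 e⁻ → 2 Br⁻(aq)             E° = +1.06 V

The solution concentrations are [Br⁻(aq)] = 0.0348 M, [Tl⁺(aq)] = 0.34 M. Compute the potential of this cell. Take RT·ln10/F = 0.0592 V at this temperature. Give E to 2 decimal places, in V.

+1.51 V

Br₂/Br⁻ is reduced (cathode, E° = +1.06 V) and Tl⁺/Tl is oxidized (anode).
E°cell = E°cat − E°an = +1.06 − (−0.34) = +1.40 V; n = 2.
The balanced reaction is Br2(l) + 2 Tl(s) → 2 Br⁻(aq) + 2 Tl⁺(aq), so Q = [Br⁻(aq)]^2·[Tl⁺(aq)]^2 = 0.00014 and log Q = −3.854.
Applying E = E° − (RT ln10/nF)·log Q gives +1.40 − (0.0592/2)(−3.854) = +1.51 V.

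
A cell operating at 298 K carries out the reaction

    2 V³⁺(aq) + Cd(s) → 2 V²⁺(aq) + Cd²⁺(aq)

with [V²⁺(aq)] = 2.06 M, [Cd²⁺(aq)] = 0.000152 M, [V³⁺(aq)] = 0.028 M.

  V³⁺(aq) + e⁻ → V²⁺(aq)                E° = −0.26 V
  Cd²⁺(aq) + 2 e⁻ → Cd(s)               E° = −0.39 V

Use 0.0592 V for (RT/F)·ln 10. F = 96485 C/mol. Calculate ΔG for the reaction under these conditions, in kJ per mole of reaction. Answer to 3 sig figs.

With V³⁺/V²⁺ reduced at the cathode, E°cell = −0.26 − (−0.39) = +0.13 V and n = 2.
Here Q = ([V²⁺(aq)]^2·[Cd²⁺(aq)]) / [V³⁺(aq)]^2 = 0.823 (log Q = −0.085), giving E = +0.13 − (0.0592/2)·(−0.085) = +0.1325 V.
Finally ΔG = −nFE = −(2)(96485 C/mol)(+0.1325 V) = −25.6 kJ/mol.

−25.6 kJ/mol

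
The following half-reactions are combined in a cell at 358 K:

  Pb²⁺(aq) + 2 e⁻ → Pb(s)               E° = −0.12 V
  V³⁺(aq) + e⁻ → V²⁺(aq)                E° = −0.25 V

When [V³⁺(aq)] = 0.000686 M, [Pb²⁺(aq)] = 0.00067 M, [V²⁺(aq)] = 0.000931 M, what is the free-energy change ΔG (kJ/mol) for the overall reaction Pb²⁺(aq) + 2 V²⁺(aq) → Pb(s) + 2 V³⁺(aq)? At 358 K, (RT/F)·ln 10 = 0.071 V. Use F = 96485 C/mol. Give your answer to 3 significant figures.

−5.15 kJ/mol

With Pb²⁺/Pb reduced at the cathode, E°cell = −0.12 − (−0.25) = +0.13 V and n = 2.
Here Q = [V³⁺(aq)]^2 / ([Pb²⁺(aq)]·[V²⁺(aq)]^2) = 810 (log Q = 2.909), giving E = +0.13 − (0.071/2)·(2.909) = +0.0267 V.
Finally ΔG = −nFE = −(2)(96485 C/mol)(+0.0267 V) = −5.15 kJ/mol.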